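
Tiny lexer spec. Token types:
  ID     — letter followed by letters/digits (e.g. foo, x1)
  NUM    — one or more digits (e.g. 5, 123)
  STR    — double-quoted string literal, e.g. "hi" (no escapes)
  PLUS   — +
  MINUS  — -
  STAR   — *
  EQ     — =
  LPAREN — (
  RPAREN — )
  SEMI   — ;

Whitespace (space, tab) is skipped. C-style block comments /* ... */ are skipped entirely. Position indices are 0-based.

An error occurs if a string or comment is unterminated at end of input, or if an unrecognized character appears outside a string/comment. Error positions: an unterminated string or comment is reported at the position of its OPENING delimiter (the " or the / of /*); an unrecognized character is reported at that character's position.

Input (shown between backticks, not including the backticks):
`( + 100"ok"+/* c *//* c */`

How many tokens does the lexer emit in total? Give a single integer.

Answer: 5

Derivation:
pos=0: emit LPAREN '('
pos=2: emit PLUS '+'
pos=4: emit NUM '100' (now at pos=7)
pos=7: enter STRING mode
pos=7: emit STR "ok" (now at pos=11)
pos=11: emit PLUS '+'
pos=12: enter COMMENT mode (saw '/*')
exit COMMENT mode (now at pos=19)
pos=19: enter COMMENT mode (saw '/*')
exit COMMENT mode (now at pos=26)
DONE. 5 tokens: [LPAREN, PLUS, NUM, STR, PLUS]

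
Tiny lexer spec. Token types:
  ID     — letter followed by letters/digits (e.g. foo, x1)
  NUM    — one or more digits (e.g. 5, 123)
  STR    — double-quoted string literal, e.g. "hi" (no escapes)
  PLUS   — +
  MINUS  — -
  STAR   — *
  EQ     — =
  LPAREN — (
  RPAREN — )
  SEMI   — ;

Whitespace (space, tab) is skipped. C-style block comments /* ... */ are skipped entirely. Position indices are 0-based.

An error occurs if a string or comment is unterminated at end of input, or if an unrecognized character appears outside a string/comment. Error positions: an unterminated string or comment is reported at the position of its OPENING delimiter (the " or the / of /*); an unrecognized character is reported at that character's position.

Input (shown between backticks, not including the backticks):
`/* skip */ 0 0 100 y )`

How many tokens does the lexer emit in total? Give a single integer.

Answer: 5

Derivation:
pos=0: enter COMMENT mode (saw '/*')
exit COMMENT mode (now at pos=10)
pos=11: emit NUM '0' (now at pos=12)
pos=13: emit NUM '0' (now at pos=14)
pos=15: emit NUM '100' (now at pos=18)
pos=19: emit ID 'y' (now at pos=20)
pos=21: emit RPAREN ')'
DONE. 5 tokens: [NUM, NUM, NUM, ID, RPAREN]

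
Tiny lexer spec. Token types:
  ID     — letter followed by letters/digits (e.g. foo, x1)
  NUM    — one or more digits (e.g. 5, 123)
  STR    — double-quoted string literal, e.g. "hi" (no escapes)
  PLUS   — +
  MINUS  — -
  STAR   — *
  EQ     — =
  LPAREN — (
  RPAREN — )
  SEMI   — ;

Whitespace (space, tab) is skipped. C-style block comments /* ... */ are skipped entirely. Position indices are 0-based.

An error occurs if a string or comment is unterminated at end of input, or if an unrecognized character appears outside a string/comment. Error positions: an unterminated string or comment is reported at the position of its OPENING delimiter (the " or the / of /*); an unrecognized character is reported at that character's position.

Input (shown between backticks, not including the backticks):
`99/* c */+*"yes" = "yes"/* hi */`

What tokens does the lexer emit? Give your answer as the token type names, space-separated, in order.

Answer: NUM PLUS STAR STR EQ STR

Derivation:
pos=0: emit NUM '99' (now at pos=2)
pos=2: enter COMMENT mode (saw '/*')
exit COMMENT mode (now at pos=9)
pos=9: emit PLUS '+'
pos=10: emit STAR '*'
pos=11: enter STRING mode
pos=11: emit STR "yes" (now at pos=16)
pos=17: emit EQ '='
pos=19: enter STRING mode
pos=19: emit STR "yes" (now at pos=24)
pos=24: enter COMMENT mode (saw '/*')
exit COMMENT mode (now at pos=32)
DONE. 6 tokens: [NUM, PLUS, STAR, STR, EQ, STR]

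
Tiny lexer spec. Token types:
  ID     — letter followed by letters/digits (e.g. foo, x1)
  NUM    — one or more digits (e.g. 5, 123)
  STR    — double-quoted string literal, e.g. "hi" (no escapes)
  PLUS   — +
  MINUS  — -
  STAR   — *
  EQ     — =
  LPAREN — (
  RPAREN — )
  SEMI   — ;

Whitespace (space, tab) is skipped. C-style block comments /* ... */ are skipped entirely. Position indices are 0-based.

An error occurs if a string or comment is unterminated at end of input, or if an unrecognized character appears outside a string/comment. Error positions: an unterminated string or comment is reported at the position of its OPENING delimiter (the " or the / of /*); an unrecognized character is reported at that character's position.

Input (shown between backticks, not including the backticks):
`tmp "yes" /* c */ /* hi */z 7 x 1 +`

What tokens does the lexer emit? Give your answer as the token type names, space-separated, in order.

Answer: ID STR ID NUM ID NUM PLUS

Derivation:
pos=0: emit ID 'tmp' (now at pos=3)
pos=4: enter STRING mode
pos=4: emit STR "yes" (now at pos=9)
pos=10: enter COMMENT mode (saw '/*')
exit COMMENT mode (now at pos=17)
pos=18: enter COMMENT mode (saw '/*')
exit COMMENT mode (now at pos=26)
pos=26: emit ID 'z' (now at pos=27)
pos=28: emit NUM '7' (now at pos=29)
pos=30: emit ID 'x' (now at pos=31)
pos=32: emit NUM '1' (now at pos=33)
pos=34: emit PLUS '+'
DONE. 7 tokens: [ID, STR, ID, NUM, ID, NUM, PLUS]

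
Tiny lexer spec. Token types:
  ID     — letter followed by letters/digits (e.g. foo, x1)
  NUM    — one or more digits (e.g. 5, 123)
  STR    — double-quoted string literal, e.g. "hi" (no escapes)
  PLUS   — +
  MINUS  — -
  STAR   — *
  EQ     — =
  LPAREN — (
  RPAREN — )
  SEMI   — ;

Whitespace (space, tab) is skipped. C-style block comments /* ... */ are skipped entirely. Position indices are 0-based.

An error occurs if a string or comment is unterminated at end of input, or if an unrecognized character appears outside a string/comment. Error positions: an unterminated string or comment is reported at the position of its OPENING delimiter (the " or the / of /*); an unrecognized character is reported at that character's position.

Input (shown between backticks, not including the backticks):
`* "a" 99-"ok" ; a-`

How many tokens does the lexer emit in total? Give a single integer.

Answer: 8

Derivation:
pos=0: emit STAR '*'
pos=2: enter STRING mode
pos=2: emit STR "a" (now at pos=5)
pos=6: emit NUM '99' (now at pos=8)
pos=8: emit MINUS '-'
pos=9: enter STRING mode
pos=9: emit STR "ok" (now at pos=13)
pos=14: emit SEMI ';'
pos=16: emit ID 'a' (now at pos=17)
pos=17: emit MINUS '-'
DONE. 8 tokens: [STAR, STR, NUM, MINUS, STR, SEMI, ID, MINUS]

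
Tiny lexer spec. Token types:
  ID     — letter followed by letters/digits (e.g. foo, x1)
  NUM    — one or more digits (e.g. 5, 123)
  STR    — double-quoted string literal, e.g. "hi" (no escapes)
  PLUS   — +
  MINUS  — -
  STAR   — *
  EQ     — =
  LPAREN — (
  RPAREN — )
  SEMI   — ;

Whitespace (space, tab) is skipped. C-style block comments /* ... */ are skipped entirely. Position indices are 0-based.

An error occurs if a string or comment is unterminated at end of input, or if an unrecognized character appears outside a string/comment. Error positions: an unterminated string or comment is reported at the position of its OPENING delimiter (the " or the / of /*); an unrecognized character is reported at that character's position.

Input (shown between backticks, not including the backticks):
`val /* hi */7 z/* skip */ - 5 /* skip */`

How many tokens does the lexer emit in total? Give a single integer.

Answer: 5

Derivation:
pos=0: emit ID 'val' (now at pos=3)
pos=4: enter COMMENT mode (saw '/*')
exit COMMENT mode (now at pos=12)
pos=12: emit NUM '7' (now at pos=13)
pos=14: emit ID 'z' (now at pos=15)
pos=15: enter COMMENT mode (saw '/*')
exit COMMENT mode (now at pos=25)
pos=26: emit MINUS '-'
pos=28: emit NUM '5' (now at pos=29)
pos=30: enter COMMENT mode (saw '/*')
exit COMMENT mode (now at pos=40)
DONE. 5 tokens: [ID, NUM, ID, MINUS, NUM]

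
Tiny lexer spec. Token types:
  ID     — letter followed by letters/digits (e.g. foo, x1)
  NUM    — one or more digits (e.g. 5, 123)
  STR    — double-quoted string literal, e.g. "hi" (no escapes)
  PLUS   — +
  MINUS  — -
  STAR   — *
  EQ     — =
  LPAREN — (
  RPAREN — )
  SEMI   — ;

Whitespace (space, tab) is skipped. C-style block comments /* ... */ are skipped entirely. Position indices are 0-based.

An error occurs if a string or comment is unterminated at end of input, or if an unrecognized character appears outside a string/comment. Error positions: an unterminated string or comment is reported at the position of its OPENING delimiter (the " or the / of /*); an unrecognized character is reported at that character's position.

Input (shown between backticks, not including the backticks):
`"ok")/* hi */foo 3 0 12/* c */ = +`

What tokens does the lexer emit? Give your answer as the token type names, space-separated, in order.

Answer: STR RPAREN ID NUM NUM NUM EQ PLUS

Derivation:
pos=0: enter STRING mode
pos=0: emit STR "ok" (now at pos=4)
pos=4: emit RPAREN ')'
pos=5: enter COMMENT mode (saw '/*')
exit COMMENT mode (now at pos=13)
pos=13: emit ID 'foo' (now at pos=16)
pos=17: emit NUM '3' (now at pos=18)
pos=19: emit NUM '0' (now at pos=20)
pos=21: emit NUM '12' (now at pos=23)
pos=23: enter COMMENT mode (saw '/*')
exit COMMENT mode (now at pos=30)
pos=31: emit EQ '='
pos=33: emit PLUS '+'
DONE. 8 tokens: [STR, RPAREN, ID, NUM, NUM, NUM, EQ, PLUS]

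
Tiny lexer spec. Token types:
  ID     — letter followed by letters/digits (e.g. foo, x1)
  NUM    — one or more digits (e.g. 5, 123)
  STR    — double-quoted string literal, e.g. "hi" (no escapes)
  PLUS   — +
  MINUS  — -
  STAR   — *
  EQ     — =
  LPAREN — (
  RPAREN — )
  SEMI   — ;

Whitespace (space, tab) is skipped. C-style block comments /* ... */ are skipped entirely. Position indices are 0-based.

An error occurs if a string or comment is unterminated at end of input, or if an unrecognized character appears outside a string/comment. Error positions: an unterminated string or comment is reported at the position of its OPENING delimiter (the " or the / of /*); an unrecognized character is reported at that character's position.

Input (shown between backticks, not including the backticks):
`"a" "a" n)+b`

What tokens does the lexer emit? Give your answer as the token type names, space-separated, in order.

Answer: STR STR ID RPAREN PLUS ID

Derivation:
pos=0: enter STRING mode
pos=0: emit STR "a" (now at pos=3)
pos=4: enter STRING mode
pos=4: emit STR "a" (now at pos=7)
pos=8: emit ID 'n' (now at pos=9)
pos=9: emit RPAREN ')'
pos=10: emit PLUS '+'
pos=11: emit ID 'b' (now at pos=12)
DONE. 6 tokens: [STR, STR, ID, RPAREN, PLUS, ID]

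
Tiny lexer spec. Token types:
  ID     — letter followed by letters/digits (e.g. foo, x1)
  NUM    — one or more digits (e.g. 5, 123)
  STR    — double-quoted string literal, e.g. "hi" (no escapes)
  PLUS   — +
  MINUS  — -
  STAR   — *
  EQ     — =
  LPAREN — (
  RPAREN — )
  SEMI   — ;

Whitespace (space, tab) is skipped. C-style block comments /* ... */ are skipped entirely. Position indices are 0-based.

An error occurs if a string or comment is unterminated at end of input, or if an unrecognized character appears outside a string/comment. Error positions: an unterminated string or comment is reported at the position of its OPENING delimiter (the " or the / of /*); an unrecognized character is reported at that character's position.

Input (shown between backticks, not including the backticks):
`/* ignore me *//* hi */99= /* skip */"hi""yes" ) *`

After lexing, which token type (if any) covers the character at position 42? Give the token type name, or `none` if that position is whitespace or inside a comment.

Answer: STR

Derivation:
pos=0: enter COMMENT mode (saw '/*')
exit COMMENT mode (now at pos=15)
pos=15: enter COMMENT mode (saw '/*')
exit COMMENT mode (now at pos=23)
pos=23: emit NUM '99' (now at pos=25)
pos=25: emit EQ '='
pos=27: enter COMMENT mode (saw '/*')
exit COMMENT mode (now at pos=37)
pos=37: enter STRING mode
pos=37: emit STR "hi" (now at pos=41)
pos=41: enter STRING mode
pos=41: emit STR "yes" (now at pos=46)
pos=47: emit RPAREN ')'
pos=49: emit STAR '*'
DONE. 6 tokens: [NUM, EQ, STR, STR, RPAREN, STAR]
Position 42: char is 'y' -> STR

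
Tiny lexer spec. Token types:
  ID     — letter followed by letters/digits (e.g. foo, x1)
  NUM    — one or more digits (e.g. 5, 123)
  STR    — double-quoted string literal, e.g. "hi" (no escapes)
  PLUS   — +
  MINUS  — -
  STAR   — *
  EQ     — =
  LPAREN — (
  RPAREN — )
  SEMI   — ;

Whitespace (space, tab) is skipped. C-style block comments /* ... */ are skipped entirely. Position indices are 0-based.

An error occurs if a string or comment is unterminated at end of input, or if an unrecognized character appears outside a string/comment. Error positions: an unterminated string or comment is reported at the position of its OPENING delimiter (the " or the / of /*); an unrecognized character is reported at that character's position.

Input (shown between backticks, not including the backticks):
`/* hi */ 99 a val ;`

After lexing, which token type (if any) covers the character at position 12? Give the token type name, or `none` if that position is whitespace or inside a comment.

pos=0: enter COMMENT mode (saw '/*')
exit COMMENT mode (now at pos=8)
pos=9: emit NUM '99' (now at pos=11)
pos=12: emit ID 'a' (now at pos=13)
pos=14: emit ID 'val' (now at pos=17)
pos=18: emit SEMI ';'
DONE. 4 tokens: [NUM, ID, ID, SEMI]
Position 12: char is 'a' -> ID

Answer: ID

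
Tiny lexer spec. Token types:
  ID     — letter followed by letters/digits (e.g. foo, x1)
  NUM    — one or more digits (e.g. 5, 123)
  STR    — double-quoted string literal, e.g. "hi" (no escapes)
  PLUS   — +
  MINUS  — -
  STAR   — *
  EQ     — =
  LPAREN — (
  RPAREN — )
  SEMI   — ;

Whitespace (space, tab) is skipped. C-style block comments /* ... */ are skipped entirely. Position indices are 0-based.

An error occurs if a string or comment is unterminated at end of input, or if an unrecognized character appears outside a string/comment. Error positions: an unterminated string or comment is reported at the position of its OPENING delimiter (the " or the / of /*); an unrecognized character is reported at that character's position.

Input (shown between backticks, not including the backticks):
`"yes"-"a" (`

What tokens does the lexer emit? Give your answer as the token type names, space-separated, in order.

pos=0: enter STRING mode
pos=0: emit STR "yes" (now at pos=5)
pos=5: emit MINUS '-'
pos=6: enter STRING mode
pos=6: emit STR "a" (now at pos=9)
pos=10: emit LPAREN '('
DONE. 4 tokens: [STR, MINUS, STR, LPAREN]

Answer: STR MINUS STR LPAREN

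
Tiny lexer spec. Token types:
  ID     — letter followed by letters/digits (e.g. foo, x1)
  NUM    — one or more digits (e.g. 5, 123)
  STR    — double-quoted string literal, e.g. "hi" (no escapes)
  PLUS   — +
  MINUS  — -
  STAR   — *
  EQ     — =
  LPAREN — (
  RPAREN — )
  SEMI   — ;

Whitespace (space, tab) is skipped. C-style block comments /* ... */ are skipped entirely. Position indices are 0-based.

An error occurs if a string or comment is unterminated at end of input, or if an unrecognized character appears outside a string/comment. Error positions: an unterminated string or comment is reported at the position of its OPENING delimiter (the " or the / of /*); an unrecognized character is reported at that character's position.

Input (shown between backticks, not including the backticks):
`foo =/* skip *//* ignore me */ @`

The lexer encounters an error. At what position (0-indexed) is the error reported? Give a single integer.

pos=0: emit ID 'foo' (now at pos=3)
pos=4: emit EQ '='
pos=5: enter COMMENT mode (saw '/*')
exit COMMENT mode (now at pos=15)
pos=15: enter COMMENT mode (saw '/*')
exit COMMENT mode (now at pos=30)
pos=31: ERROR — unrecognized char '@'

Answer: 31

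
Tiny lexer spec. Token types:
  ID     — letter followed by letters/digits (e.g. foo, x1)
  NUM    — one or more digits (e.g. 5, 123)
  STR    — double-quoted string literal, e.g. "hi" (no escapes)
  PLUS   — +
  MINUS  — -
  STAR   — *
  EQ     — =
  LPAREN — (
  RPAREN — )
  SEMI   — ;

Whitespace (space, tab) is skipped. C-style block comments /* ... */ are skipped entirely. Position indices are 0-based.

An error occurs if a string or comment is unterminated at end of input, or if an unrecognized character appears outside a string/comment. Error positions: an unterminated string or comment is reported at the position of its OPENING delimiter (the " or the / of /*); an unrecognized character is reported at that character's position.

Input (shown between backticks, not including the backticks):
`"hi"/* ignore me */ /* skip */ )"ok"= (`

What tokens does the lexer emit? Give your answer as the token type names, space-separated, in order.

Answer: STR RPAREN STR EQ LPAREN

Derivation:
pos=0: enter STRING mode
pos=0: emit STR "hi" (now at pos=4)
pos=4: enter COMMENT mode (saw '/*')
exit COMMENT mode (now at pos=19)
pos=20: enter COMMENT mode (saw '/*')
exit COMMENT mode (now at pos=30)
pos=31: emit RPAREN ')'
pos=32: enter STRING mode
pos=32: emit STR "ok" (now at pos=36)
pos=36: emit EQ '='
pos=38: emit LPAREN '('
DONE. 5 tokens: [STR, RPAREN, STR, EQ, LPAREN]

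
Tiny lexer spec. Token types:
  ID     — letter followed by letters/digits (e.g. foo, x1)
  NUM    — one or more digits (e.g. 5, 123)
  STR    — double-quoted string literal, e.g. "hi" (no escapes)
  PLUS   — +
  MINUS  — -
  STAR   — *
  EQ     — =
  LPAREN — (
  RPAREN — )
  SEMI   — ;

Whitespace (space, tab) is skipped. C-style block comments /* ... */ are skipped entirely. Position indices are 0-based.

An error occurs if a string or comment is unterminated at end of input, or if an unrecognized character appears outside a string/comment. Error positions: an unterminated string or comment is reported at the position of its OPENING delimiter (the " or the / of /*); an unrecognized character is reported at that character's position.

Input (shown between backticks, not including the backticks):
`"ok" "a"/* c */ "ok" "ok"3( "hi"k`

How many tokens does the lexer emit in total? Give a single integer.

Answer: 8

Derivation:
pos=0: enter STRING mode
pos=0: emit STR "ok" (now at pos=4)
pos=5: enter STRING mode
pos=5: emit STR "a" (now at pos=8)
pos=8: enter COMMENT mode (saw '/*')
exit COMMENT mode (now at pos=15)
pos=16: enter STRING mode
pos=16: emit STR "ok" (now at pos=20)
pos=21: enter STRING mode
pos=21: emit STR "ok" (now at pos=25)
pos=25: emit NUM '3' (now at pos=26)
pos=26: emit LPAREN '('
pos=28: enter STRING mode
pos=28: emit STR "hi" (now at pos=32)
pos=32: emit ID 'k' (now at pos=33)
DONE. 8 tokens: [STR, STR, STR, STR, NUM, LPAREN, STR, ID]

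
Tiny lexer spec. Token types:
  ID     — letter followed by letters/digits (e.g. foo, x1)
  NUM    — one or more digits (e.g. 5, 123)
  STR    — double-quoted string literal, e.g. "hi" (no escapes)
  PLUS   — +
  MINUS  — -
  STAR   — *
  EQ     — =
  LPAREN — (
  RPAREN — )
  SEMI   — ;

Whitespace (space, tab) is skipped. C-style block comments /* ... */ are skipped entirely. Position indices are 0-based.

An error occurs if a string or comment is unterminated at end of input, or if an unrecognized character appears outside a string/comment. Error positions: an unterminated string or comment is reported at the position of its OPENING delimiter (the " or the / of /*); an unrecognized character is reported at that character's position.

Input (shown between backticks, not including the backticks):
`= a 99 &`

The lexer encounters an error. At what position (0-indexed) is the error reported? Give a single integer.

pos=0: emit EQ '='
pos=2: emit ID 'a' (now at pos=3)
pos=4: emit NUM '99' (now at pos=6)
pos=7: ERROR — unrecognized char '&'

Answer: 7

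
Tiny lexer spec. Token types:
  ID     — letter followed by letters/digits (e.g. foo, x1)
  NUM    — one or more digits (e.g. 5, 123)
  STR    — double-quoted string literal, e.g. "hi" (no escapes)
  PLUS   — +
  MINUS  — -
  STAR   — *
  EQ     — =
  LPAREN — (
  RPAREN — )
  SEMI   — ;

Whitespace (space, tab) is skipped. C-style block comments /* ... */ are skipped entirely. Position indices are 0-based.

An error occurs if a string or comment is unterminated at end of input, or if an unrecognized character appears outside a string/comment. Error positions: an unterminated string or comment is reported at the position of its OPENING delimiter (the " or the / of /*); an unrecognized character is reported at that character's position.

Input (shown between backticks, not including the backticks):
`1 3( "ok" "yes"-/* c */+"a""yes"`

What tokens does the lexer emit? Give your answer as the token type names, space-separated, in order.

Answer: NUM NUM LPAREN STR STR MINUS PLUS STR STR

Derivation:
pos=0: emit NUM '1' (now at pos=1)
pos=2: emit NUM '3' (now at pos=3)
pos=3: emit LPAREN '('
pos=5: enter STRING mode
pos=5: emit STR "ok" (now at pos=9)
pos=10: enter STRING mode
pos=10: emit STR "yes" (now at pos=15)
pos=15: emit MINUS '-'
pos=16: enter COMMENT mode (saw '/*')
exit COMMENT mode (now at pos=23)
pos=23: emit PLUS '+'
pos=24: enter STRING mode
pos=24: emit STR "a" (now at pos=27)
pos=27: enter STRING mode
pos=27: emit STR "yes" (now at pos=32)
DONE. 9 tokens: [NUM, NUM, LPAREN, STR, STR, MINUS, PLUS, STR, STR]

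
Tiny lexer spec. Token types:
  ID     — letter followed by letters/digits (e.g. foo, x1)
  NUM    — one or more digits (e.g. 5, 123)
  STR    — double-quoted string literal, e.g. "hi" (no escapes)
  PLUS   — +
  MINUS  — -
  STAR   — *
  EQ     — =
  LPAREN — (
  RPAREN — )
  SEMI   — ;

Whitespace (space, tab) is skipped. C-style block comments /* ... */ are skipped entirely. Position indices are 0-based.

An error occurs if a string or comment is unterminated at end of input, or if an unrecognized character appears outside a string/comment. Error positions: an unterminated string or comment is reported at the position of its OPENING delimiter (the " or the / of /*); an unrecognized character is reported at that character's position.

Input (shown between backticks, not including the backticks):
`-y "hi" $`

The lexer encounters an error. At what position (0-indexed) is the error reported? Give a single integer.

pos=0: emit MINUS '-'
pos=1: emit ID 'y' (now at pos=2)
pos=3: enter STRING mode
pos=3: emit STR "hi" (now at pos=7)
pos=8: ERROR — unrecognized char '$'

Answer: 8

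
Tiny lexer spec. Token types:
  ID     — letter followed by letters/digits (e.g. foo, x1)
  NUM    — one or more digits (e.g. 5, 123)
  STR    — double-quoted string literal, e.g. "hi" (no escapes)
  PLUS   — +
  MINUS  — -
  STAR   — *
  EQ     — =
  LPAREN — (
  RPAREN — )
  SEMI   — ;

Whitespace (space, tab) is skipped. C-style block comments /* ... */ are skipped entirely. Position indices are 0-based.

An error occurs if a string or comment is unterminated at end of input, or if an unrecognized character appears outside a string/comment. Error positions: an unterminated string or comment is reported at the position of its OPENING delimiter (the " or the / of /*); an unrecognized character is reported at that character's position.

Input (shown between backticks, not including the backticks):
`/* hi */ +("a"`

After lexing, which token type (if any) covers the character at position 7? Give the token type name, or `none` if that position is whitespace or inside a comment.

Answer: none

Derivation:
pos=0: enter COMMENT mode (saw '/*')
exit COMMENT mode (now at pos=8)
pos=9: emit PLUS '+'
pos=10: emit LPAREN '('
pos=11: enter STRING mode
pos=11: emit STR "a" (now at pos=14)
DONE. 3 tokens: [PLUS, LPAREN, STR]
Position 7: char is '/' -> none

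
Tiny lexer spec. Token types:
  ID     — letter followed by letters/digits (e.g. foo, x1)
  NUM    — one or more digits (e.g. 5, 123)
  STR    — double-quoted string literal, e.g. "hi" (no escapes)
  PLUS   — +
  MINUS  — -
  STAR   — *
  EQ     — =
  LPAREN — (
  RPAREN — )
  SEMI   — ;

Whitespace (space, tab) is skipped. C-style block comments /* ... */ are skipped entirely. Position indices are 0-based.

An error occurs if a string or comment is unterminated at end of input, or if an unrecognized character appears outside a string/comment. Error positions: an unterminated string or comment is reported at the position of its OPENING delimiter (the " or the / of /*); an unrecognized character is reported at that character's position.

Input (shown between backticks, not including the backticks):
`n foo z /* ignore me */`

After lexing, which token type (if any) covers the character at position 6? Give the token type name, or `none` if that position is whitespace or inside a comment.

pos=0: emit ID 'n' (now at pos=1)
pos=2: emit ID 'foo' (now at pos=5)
pos=6: emit ID 'z' (now at pos=7)
pos=8: enter COMMENT mode (saw '/*')
exit COMMENT mode (now at pos=23)
DONE. 3 tokens: [ID, ID, ID]
Position 6: char is 'z' -> ID

Answer: ID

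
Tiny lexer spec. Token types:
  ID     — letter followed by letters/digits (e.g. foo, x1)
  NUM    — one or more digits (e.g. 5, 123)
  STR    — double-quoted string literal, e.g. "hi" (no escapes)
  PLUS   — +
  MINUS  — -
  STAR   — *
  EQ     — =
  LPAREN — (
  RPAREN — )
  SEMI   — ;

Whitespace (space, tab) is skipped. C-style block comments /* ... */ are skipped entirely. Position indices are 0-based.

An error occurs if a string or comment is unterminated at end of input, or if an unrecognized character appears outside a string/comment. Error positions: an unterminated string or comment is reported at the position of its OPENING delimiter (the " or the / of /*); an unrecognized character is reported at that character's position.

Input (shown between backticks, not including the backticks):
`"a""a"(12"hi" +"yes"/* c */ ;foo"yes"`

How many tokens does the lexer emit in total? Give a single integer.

pos=0: enter STRING mode
pos=0: emit STR "a" (now at pos=3)
pos=3: enter STRING mode
pos=3: emit STR "a" (now at pos=6)
pos=6: emit LPAREN '('
pos=7: emit NUM '12' (now at pos=9)
pos=9: enter STRING mode
pos=9: emit STR "hi" (now at pos=13)
pos=14: emit PLUS '+'
pos=15: enter STRING mode
pos=15: emit STR "yes" (now at pos=20)
pos=20: enter COMMENT mode (saw '/*')
exit COMMENT mode (now at pos=27)
pos=28: emit SEMI ';'
pos=29: emit ID 'foo' (now at pos=32)
pos=32: enter STRING mode
pos=32: emit STR "yes" (now at pos=37)
DONE. 10 tokens: [STR, STR, LPAREN, NUM, STR, PLUS, STR, SEMI, ID, STR]

Answer: 10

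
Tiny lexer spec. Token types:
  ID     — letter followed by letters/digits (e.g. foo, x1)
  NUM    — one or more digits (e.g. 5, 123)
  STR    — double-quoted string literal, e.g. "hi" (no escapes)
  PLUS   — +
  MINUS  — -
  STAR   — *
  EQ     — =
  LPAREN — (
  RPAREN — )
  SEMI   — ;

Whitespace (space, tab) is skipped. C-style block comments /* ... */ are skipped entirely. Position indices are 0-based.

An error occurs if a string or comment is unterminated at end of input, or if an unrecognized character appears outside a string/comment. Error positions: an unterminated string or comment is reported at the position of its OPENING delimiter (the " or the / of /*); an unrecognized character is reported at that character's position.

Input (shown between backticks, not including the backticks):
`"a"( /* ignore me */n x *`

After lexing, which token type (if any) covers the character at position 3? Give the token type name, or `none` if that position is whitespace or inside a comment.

Answer: LPAREN

Derivation:
pos=0: enter STRING mode
pos=0: emit STR "a" (now at pos=3)
pos=3: emit LPAREN '('
pos=5: enter COMMENT mode (saw '/*')
exit COMMENT mode (now at pos=20)
pos=20: emit ID 'n' (now at pos=21)
pos=22: emit ID 'x' (now at pos=23)
pos=24: emit STAR '*'
DONE. 5 tokens: [STR, LPAREN, ID, ID, STAR]
Position 3: char is '(' -> LPAREN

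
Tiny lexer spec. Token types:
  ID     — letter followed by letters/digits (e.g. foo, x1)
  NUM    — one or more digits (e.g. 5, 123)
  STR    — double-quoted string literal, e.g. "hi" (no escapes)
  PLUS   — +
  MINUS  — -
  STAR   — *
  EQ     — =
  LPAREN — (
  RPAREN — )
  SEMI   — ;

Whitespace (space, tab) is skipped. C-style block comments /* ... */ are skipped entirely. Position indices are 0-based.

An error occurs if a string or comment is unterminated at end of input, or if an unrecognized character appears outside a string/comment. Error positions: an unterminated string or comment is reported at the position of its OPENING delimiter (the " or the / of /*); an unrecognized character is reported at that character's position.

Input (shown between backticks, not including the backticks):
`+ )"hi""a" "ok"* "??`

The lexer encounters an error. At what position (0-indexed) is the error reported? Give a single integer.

Answer: 17

Derivation:
pos=0: emit PLUS '+'
pos=2: emit RPAREN ')'
pos=3: enter STRING mode
pos=3: emit STR "hi" (now at pos=7)
pos=7: enter STRING mode
pos=7: emit STR "a" (now at pos=10)
pos=11: enter STRING mode
pos=11: emit STR "ok" (now at pos=15)
pos=15: emit STAR '*'
pos=17: enter STRING mode
pos=17: ERROR — unterminated string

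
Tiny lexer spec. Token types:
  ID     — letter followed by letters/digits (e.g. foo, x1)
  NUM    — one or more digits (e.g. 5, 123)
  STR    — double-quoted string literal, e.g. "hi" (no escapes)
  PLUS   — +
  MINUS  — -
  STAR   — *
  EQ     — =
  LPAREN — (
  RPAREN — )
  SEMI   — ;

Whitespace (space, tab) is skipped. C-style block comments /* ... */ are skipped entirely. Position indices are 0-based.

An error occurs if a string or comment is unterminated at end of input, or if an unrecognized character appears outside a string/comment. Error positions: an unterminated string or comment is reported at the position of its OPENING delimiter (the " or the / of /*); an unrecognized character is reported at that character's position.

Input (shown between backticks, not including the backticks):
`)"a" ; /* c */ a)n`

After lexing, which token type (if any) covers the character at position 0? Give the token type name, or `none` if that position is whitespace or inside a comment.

pos=0: emit RPAREN ')'
pos=1: enter STRING mode
pos=1: emit STR "a" (now at pos=4)
pos=5: emit SEMI ';'
pos=7: enter COMMENT mode (saw '/*')
exit COMMENT mode (now at pos=14)
pos=15: emit ID 'a' (now at pos=16)
pos=16: emit RPAREN ')'
pos=17: emit ID 'n' (now at pos=18)
DONE. 6 tokens: [RPAREN, STR, SEMI, ID, RPAREN, ID]
Position 0: char is ')' -> RPAREN

Answer: RPAREN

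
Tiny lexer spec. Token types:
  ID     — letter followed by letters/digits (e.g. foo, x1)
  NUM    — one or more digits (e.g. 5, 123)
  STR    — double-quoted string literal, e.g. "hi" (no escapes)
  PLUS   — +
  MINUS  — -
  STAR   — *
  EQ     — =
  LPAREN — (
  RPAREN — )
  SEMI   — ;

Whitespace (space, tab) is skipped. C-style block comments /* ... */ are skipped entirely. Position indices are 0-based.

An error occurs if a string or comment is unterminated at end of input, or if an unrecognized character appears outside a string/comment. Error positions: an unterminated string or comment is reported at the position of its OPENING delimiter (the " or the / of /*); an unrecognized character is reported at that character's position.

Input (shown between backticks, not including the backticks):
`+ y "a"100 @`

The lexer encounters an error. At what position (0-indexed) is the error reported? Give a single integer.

pos=0: emit PLUS '+'
pos=2: emit ID 'y' (now at pos=3)
pos=4: enter STRING mode
pos=4: emit STR "a" (now at pos=7)
pos=7: emit NUM '100' (now at pos=10)
pos=11: ERROR — unrecognized char '@'

Answer: 11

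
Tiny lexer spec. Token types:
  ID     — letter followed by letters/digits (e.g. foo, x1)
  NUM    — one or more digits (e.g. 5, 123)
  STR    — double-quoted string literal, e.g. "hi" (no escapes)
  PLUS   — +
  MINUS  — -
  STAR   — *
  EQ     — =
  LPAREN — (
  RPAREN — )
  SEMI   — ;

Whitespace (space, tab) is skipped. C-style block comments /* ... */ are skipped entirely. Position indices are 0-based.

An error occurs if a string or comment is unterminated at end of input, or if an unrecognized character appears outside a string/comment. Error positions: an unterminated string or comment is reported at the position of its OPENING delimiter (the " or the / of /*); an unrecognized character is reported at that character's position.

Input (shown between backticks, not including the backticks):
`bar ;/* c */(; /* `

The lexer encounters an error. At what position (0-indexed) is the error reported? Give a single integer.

Answer: 15

Derivation:
pos=0: emit ID 'bar' (now at pos=3)
pos=4: emit SEMI ';'
pos=5: enter COMMENT mode (saw '/*')
exit COMMENT mode (now at pos=12)
pos=12: emit LPAREN '('
pos=13: emit SEMI ';'
pos=15: enter COMMENT mode (saw '/*')
pos=15: ERROR — unterminated comment (reached EOF)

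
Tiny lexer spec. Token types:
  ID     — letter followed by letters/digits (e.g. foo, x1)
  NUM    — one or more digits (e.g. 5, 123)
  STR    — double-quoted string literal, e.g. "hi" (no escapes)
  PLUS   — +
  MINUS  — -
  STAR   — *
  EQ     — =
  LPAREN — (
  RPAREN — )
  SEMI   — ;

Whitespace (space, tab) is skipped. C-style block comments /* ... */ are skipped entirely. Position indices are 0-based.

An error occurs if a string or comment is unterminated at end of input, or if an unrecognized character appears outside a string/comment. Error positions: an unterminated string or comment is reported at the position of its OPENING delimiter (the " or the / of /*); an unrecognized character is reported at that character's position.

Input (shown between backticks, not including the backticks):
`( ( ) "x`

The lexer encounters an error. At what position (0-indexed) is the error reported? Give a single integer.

Answer: 6

Derivation:
pos=0: emit LPAREN '('
pos=2: emit LPAREN '('
pos=4: emit RPAREN ')'
pos=6: enter STRING mode
pos=6: ERROR — unterminated string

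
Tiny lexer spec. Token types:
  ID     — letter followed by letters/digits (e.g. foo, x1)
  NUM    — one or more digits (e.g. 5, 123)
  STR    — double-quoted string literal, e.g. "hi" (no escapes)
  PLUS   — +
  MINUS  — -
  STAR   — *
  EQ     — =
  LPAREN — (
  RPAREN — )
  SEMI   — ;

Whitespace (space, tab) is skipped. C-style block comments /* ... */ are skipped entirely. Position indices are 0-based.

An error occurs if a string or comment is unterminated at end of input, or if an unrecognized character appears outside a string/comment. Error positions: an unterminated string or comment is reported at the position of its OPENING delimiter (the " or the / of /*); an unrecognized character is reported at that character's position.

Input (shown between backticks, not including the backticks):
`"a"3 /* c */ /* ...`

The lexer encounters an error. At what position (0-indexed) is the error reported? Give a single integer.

pos=0: enter STRING mode
pos=0: emit STR "a" (now at pos=3)
pos=3: emit NUM '3' (now at pos=4)
pos=5: enter COMMENT mode (saw '/*')
exit COMMENT mode (now at pos=12)
pos=13: enter COMMENT mode (saw '/*')
pos=13: ERROR — unterminated comment (reached EOF)

Answer: 13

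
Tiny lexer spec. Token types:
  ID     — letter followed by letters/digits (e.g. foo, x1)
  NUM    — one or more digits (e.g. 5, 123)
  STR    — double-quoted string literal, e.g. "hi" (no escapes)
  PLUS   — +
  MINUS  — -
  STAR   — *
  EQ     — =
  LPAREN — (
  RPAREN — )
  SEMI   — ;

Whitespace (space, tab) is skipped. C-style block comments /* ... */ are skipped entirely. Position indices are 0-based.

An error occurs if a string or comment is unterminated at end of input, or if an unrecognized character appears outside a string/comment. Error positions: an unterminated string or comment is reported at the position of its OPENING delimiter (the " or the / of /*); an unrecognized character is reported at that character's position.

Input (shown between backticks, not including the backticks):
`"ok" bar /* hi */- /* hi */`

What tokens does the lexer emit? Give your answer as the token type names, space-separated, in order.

pos=0: enter STRING mode
pos=0: emit STR "ok" (now at pos=4)
pos=5: emit ID 'bar' (now at pos=8)
pos=9: enter COMMENT mode (saw '/*')
exit COMMENT mode (now at pos=17)
pos=17: emit MINUS '-'
pos=19: enter COMMENT mode (saw '/*')
exit COMMENT mode (now at pos=27)
DONE. 3 tokens: [STR, ID, MINUS]

Answer: STR ID MINUS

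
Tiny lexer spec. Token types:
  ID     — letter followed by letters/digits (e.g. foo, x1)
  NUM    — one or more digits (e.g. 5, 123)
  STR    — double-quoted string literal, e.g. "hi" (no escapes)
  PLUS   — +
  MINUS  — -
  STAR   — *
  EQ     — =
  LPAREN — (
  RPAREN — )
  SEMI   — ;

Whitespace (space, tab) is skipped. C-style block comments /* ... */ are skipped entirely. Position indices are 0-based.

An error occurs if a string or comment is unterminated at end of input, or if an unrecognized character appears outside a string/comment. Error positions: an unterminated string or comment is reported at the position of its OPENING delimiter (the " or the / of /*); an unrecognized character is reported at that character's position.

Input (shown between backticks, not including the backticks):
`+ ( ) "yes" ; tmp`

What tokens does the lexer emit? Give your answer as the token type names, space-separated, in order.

Answer: PLUS LPAREN RPAREN STR SEMI ID

Derivation:
pos=0: emit PLUS '+'
pos=2: emit LPAREN '('
pos=4: emit RPAREN ')'
pos=6: enter STRING mode
pos=6: emit STR "yes" (now at pos=11)
pos=12: emit SEMI ';'
pos=14: emit ID 'tmp' (now at pos=17)
DONE. 6 tokens: [PLUS, LPAREN, RPAREN, STR, SEMI, ID]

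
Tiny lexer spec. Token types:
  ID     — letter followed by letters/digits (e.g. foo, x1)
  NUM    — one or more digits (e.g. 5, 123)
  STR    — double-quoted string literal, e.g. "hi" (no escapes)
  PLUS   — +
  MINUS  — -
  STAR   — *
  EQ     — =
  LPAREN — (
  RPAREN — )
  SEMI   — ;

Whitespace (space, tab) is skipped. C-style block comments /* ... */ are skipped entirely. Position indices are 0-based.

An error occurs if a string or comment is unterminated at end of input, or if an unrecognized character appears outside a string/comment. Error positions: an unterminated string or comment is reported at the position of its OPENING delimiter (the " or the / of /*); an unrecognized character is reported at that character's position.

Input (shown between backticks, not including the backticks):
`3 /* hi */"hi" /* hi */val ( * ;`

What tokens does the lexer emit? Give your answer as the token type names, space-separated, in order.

Answer: NUM STR ID LPAREN STAR SEMI

Derivation:
pos=0: emit NUM '3' (now at pos=1)
pos=2: enter COMMENT mode (saw '/*')
exit COMMENT mode (now at pos=10)
pos=10: enter STRING mode
pos=10: emit STR "hi" (now at pos=14)
pos=15: enter COMMENT mode (saw '/*')
exit COMMENT mode (now at pos=23)
pos=23: emit ID 'val' (now at pos=26)
pos=27: emit LPAREN '('
pos=29: emit STAR '*'
pos=31: emit SEMI ';'
DONE. 6 tokens: [NUM, STR, ID, LPAREN, STAR, SEMI]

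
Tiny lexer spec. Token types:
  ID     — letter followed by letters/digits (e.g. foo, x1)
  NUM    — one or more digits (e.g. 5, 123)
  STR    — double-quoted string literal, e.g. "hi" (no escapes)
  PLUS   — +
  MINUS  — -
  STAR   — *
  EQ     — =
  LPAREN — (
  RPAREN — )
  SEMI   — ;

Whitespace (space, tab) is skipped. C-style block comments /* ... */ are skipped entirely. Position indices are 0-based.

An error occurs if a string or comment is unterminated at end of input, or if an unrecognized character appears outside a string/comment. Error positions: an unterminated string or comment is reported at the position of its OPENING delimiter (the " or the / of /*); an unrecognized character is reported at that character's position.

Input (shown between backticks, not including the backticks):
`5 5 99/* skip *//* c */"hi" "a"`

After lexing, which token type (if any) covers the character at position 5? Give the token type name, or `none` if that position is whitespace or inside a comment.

Answer: NUM

Derivation:
pos=0: emit NUM '5' (now at pos=1)
pos=2: emit NUM '5' (now at pos=3)
pos=4: emit NUM '99' (now at pos=6)
pos=6: enter COMMENT mode (saw '/*')
exit COMMENT mode (now at pos=16)
pos=16: enter COMMENT mode (saw '/*')
exit COMMENT mode (now at pos=23)
pos=23: enter STRING mode
pos=23: emit STR "hi" (now at pos=27)
pos=28: enter STRING mode
pos=28: emit STR "a" (now at pos=31)
DONE. 5 tokens: [NUM, NUM, NUM, STR, STR]
Position 5: char is '9' -> NUM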